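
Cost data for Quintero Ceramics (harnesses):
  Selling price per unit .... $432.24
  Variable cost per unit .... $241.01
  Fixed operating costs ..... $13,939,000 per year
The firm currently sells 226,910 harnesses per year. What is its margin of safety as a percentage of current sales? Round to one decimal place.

Unit CM = price − variable cost = $432.24 − $241.01 = $191.23. Break-even units = $13,939,000 ÷ $191.23 = 72,891.28; break-even revenue = 72,891.28 × $432.24 = $31,506,528.06.
Actual sales revenue = 226,910 × $432.24 = $98,079,578.40.
Margin of safety = ($98,079,578.40 − $31,506,528.06) ÷ $98,079,578.40 = 67.9%.

67.9%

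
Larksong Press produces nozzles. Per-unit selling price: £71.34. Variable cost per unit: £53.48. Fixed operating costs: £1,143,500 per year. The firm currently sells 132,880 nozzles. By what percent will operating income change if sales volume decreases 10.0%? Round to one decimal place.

Contribution at this volume is 132,880 × £17.86 = £2,373,236.80.
Operating income = contribution − fixed costs = £2,373,236.80 − £1,143,500 = £1,229,736.80.
Degree of operating leverage = £2,373,236.80 / £1,229,736.80 = 1.9299.
%ΔEBIT = DOL × %ΔSales = 1.9299 × -10.0% = -19.3%.

-19.3%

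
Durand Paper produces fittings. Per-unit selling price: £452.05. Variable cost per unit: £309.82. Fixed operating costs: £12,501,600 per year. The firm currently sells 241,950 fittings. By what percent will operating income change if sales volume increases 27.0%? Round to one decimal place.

+42.4%

Total contribution margin = 241,950 × £142.23 = £34,412,548.50.
Operating income = contribution − fixed costs = £34,412,548.50 − £12,501,600 = £21,910,948.50.
Degree of operating leverage = £34,412,548.50 / £21,910,948.50 = 1.5706.
%ΔEBIT = DOL × %ΔSales = 1.5706 × +27.0% = +42.4%.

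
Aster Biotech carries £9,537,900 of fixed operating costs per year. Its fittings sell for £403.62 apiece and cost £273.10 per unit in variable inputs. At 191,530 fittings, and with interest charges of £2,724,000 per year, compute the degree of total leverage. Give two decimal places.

1.96

Contribution at this volume is 191,530 × £130.52 = £24,998,495.60.
EBIT = £24,998,495.60 − £9,537,900 = £15,460,595.60. Interest = £2,724,000.00.
DOL = £24,998,495.60 ÷ £15,460,595.60 = 1.6169; DFL = £15,460,595.60 ÷ £12,736,595.60 = 1.2139.
DCL = DOL × DFL = 1.6169 × 1.2139 = 1.9628.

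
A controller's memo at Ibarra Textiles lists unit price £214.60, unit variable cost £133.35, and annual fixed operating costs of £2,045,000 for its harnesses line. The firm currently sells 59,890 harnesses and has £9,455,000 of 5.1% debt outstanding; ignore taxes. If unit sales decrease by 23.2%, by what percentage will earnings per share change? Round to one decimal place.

-48.3%

Contribution at this volume is 59,890 × £81.25 = £4,866,062.50.
Operating income = contribution − fixed costs = £4,866,062.50 − £2,045,000 = £2,821,062.50.
After interest of £482,205.00, pre-tax earnings = £2,338,857.50.
DCL = total CM / (EBIT − I) = £4,866,062.50 / £2,338,857.50 = 2.0805.
%ΔEPS = DCL × %ΔSales = 2.0805 × -23.2% = -48.3%.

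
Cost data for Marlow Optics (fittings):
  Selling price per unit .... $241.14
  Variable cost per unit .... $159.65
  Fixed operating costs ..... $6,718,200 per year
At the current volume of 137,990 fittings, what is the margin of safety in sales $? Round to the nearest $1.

Each unit contributes $241.14 − $159.65 = $81.49. Break-even units = $6,718,200 ÷ $81.49 = 82,442.02; break-even revenue = 82,442.02 × $241.14 = $19,880,068.08.
Actual sales revenue = 137,990 × $241.14 = $33,274,908.60.
Margin of safety = $33,274,908.60 − $19,880,068.08 = $13,394,841.

$13,394,841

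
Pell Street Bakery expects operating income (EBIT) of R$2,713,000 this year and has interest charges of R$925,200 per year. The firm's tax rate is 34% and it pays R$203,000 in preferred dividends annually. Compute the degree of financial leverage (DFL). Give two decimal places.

1.83

Annual interest charges come to R$925,200.00.
Preferred dividends grossed up pre-tax: R$203,000 / (1 − 0.34) = R$307,575.76.
DFL = EBIT ÷ [EBIT − I − D_p/(1−t)] = R$2,713,000 ÷ [R$2,713,000 − R$925,200.00 − R$307,575.76] = R$2,713,000 ÷ R$1,480,224.24 = 1.8328.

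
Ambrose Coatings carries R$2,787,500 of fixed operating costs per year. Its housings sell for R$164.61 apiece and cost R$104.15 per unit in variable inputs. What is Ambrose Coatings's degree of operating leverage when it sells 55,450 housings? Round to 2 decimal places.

5.93

Contribution at this volume is 55,450 × R$60.46 = R$3,352,507.00.
Subtracting fixed costs: EBIT = R$3,352,507.00 − R$2,787,500 = R$565,007.00.
Degree of operating leverage = R$3,352,507.00 / R$565,007.00 = 5.9336.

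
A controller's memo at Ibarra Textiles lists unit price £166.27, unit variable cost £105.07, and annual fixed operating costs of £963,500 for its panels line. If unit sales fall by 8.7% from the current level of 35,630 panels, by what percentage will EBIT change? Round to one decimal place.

-15.6%

At 35,630 units, contribution = 35,630 × £61.20 = £2,180,556.00.
Subtracting fixed costs: EBIT = £2,180,556.00 − £963,500 = £1,217,056.00.
Degree of operating leverage = £2,180,556.00 / £1,217,056.00 = 1.7917.
Operating income changes by 1.7917 × -8.7% = -15.6%.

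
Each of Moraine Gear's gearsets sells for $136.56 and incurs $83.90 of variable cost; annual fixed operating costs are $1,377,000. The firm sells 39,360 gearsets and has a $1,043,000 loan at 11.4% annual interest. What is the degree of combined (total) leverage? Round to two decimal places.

Total contribution margin = 39,360 × $52.66 = $2,072,697.60.
Operating income = contribution − fixed costs = $2,072,697.60 − $1,377,000 = $695,697.60. Interest = $118,902.00, so EBIT − I = $576,795.60.
DCL = contribution ÷ (EBIT − I) = $2,072,697.60 ÷ $576,795.60 = 3.5935.

3.59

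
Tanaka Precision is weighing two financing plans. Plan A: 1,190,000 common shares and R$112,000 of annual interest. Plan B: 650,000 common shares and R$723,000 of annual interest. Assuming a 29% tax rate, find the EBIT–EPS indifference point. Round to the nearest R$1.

At indifference, (EBIT − 112,000)(1 − t)/1,190,000 = (EBIT − 723,000)(1 − t)/650,000.
The (1 − t) factor cancels: (EBIT − 112,000) × 650,000 = (EBIT − 723,000) × 1,190,000.
Solving, EBIT = (723,000·1,190,000 − 112,000·650,000) / (1,190,000 − 650,000) = 787,570,000,000 / 540,000 = 1,458,462.96.

R$1,458,463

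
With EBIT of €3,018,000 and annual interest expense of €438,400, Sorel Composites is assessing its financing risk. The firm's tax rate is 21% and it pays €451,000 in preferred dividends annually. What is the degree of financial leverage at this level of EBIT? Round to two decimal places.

Annual interest charges come to €438,400.00.
Pre-tax preferred-dividend burden = €451,000 ÷ (1 − 0.21) = €570,886.08.
DFL = EBIT ÷ [EBIT − I − D_p/(1−t)] = €3,018,000 ÷ [€3,018,000 − €438,400.00 − €570,886.08] = €3,018,000 ÷ €2,008,713.92 = 1.5025.

1.50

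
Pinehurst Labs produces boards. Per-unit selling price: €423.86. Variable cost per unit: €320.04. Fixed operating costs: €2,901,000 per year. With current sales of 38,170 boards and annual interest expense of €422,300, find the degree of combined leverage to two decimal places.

Contribution at this volume is 38,170 × €103.82 = €3,962,809.40.
Operating income = contribution − fixed costs = €3,962,809.40 − €2,901,000 = €1,061,809.40. Interest = €422,300.00.
DOL = €3,962,809.40 ÷ €1,061,809.40 = 3.7321; DFL = €1,061,809.40 ÷ €639,509.40 = 1.6603.
Combined leverage = 3.7321 × 1.6603 = 6.1964.

6.20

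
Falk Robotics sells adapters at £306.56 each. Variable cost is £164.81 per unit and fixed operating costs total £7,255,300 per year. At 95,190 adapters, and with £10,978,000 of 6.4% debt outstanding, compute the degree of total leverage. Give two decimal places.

Total contribution margin = 95,190 × £141.75 = £13,493,182.50.
Operating income = contribution − fixed costs = £13,493,182.50 − £7,255,300 = £6,237,882.50. Interest = £702,592.00, so EBIT − I = £5,535,290.50.
DCL = contribution ÷ (EBIT − I) = £13,493,182.50 ÷ £5,535,290.50 = 2.4377.

2.44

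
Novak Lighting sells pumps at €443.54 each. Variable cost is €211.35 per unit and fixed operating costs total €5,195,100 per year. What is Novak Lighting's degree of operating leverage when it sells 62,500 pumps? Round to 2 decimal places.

Contribution at this volume is 62,500 × €232.19 = €14,511,875.00.
Operating income = contribution − fixed costs = €14,511,875.00 − €5,195,100 = €9,316,775.00.
Degree of operating leverage = €14,511,875.00 / €9,316,775.00 = 1.5576.

1.56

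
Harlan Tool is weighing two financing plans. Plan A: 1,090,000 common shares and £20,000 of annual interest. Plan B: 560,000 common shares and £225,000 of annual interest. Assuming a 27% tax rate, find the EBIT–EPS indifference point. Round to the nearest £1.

Set EPS_A = EPS_B: (EBIT − £20,000)(1 − 0.27) ÷ 1,090,000 = (EBIT − £225,000)(1 − 0.27) ÷ 560,000.
Cancelling (1 − t) and cross-multiplying: 560,000·(EBIT − 20,000) = 1,090,000·(EBIT − 225,000).
Solving, EBIT = (225,000·1,090,000 − 20,000·560,000) / (1,090,000 − 560,000) = 234,050,000,000 / 530,000 = 441,603.77.

£441,604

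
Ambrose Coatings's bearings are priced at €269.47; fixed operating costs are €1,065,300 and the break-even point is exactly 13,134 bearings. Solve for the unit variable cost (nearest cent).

At break-even, FC = Q × (P − VC), so P − VC = €1,065,300 ÷ 13,134 = €81.1101.
Hence VC = price − CM = €269.47 − €81.1101 = €188.36.

€188.36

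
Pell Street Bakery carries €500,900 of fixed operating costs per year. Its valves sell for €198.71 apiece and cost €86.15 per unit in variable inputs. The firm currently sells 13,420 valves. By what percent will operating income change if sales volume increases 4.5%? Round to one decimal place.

+6.7%

Contribution at this volume is 13,420 × €112.56 = €1,510,555.20.
EBIT = €1,510,555.20 − €500,900 = €1,009,655.20.
DOL = contribution ÷ EBIT = €1,510,555.20 ÷ €1,009,655.20 = 1.4961.
So EBIT moves 1.4961 × (+4.5%) = +6.7%.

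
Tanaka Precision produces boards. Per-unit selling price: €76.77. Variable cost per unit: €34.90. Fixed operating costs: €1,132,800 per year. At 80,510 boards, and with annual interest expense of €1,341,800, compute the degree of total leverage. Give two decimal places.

Contribution at this volume is 80,510 × €41.87 = €3,370,953.70.
Operating income = contribution − fixed costs = €3,370,953.70 − €1,132,800 = €2,238,153.70. Interest = €1,341,800.00.
DOL = €3,370,953.70 ÷ €2,238,153.70 = 1.5061; DFL = €2,238,153.70 ÷ €896,353.70 = 2.4970.
DCL = DOL × DFL = 1.5061 × 2.4970 = 3.7607.

3.76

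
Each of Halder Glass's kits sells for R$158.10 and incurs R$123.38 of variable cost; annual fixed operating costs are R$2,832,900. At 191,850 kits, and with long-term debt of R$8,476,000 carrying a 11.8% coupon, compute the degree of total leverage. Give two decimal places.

At 191,850 units, contribution = 191,850 × R$34.72 = R$6,661,032.00.
Operating income = contribution − fixed costs = R$6,661,032.00 − R$2,832,900 = R$3,828,132.00. Interest = R$1,000,168.00.
DOL = R$6,661,032.00 ÷ R$3,828,132.00 = 1.7400; DFL = R$3,828,132.00 ÷ R$2,827,964.00 = 1.3537.
Combined leverage = 1.7400 × 1.3537 = 2.3554.

2.36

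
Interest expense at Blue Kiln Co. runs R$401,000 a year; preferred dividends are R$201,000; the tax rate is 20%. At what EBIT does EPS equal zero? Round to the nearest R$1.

Grossing the preferred dividend up to pre-tax terms: R$201,000 / (1 − 0.20) = R$251,250.00.
EPS = 0 when EBIT covers interest plus the pre-tax preferred burden: R$401,000 + R$251,250.00 = R$652,250.00.

R$652,250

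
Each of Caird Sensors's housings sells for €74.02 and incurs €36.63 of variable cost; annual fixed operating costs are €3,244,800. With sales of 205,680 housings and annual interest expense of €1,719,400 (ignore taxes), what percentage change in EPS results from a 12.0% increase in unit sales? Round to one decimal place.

+33.9%

Contribution at this volume is 205,680 × €37.39 = €7,690,375.20.
Subtracting fixed costs: EBIT = €7,690,375.20 − €3,244,800 = €4,445,575.20.
After interest of €1,719,400.00, pre-tax earnings = €2,726,175.20.
Degree of combined leverage = contribution ÷ (EBIT − I) = €7,690,375.20 ÷ €2,726,175.20 = 2.8209.
EPS therefore changes by 2.8209 × (+12.0%) = +33.9%.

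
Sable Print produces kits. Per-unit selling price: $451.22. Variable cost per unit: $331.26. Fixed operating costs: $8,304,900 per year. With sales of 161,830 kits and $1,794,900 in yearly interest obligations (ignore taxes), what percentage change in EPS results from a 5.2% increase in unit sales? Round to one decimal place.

+10.8%

Contribution at this volume is 161,830 × $119.96 = $19,413,126.80.
Operating income = contribution − fixed costs = $19,413,126.80 − $8,304,900 = $11,108,226.80.
Interest = $1,794,900.00, so EBIT − I = $9,313,326.80.
DCL = total CM / (EBIT − I) = $19,413,126.80 / $9,313,326.80 = 2.0844.
EPS therefore changes by 2.0844 × (+5.2%) = +10.8%.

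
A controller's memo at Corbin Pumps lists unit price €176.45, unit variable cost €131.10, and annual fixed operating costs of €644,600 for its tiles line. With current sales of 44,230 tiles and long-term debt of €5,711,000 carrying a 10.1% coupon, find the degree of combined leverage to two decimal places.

2.56

Contribution at this volume is 44,230 × €45.35 = €2,005,830.50.
Operating income = contribution − fixed costs = €2,005,830.50 − €644,600 = €1,361,230.50. Interest = €576,811.00, so EBIT − I = €784,419.50.
DCL = contribution ÷ (EBIT − I) = €2,005,830.50 ÷ €784,419.50 = 2.5571.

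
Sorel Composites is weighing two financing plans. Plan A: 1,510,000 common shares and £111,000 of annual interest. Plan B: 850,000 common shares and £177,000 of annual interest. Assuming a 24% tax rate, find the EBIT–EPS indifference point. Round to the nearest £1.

£262,000

At indifference, (EBIT − 111,000)(1 − t)/1,510,000 = (EBIT − 177,000)(1 − t)/850,000.
The (1 − t) factor cancels: (EBIT − 111,000) × 850,000 = (EBIT − 177,000) × 1,510,000.
EBIT × (1,510,000 − 850,000) = 177,000 × 1,510,000 − 111,000 × 850,000 = 172,920,000,000, so EBIT = 172,920,000,000 ÷ 660,000 = 262,000.00.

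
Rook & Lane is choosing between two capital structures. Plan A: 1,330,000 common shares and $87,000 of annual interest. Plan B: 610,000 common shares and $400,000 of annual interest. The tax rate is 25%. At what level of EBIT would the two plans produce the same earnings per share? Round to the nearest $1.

$665,181

At indifference, (EBIT − 87,000)(1 − t)/1,330,000 = (EBIT − 400,000)(1 − t)/610,000.
Cancelling (1 − t) and cross-multiplying: 610,000·(EBIT − 87,000) = 1,330,000·(EBIT − 400,000).
EBIT × (1,330,000 − 610,000) = 400,000 × 1,330,000 − 87,000 × 610,000 = 478,930,000,000, so EBIT = 478,930,000,000 ÷ 720,000 = 665,180.56.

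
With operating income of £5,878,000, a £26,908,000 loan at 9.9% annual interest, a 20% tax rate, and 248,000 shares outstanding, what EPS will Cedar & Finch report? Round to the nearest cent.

£10.37

Pre-tax income = £5,878,000 − £2,663,892.00 = £3,214,108.00.
Net income = £3,214,108.00 × (1 − 0.20) = £2,571,286.40.
Per share: £2,571,286.40 / 248,000 shares = £10.37.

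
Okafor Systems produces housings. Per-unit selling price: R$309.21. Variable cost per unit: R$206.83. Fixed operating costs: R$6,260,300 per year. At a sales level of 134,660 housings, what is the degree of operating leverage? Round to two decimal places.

1.83

At 134,660 units, contribution = 134,660 × R$102.38 = R$13,786,490.80.
Operating income = contribution − fixed costs = R$13,786,490.80 − R$6,260,300 = R$7,526,190.80.
DOL = contribution ÷ EBIT = R$13,786,490.80 ÷ R$7,526,190.80 = 1.8318.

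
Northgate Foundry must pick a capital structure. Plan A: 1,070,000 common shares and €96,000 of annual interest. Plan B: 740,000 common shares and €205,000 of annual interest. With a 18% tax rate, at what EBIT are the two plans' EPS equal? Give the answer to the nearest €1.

At indifference, (EBIT − 96,000)(1 − t)/1,070,000 = (EBIT − 205,000)(1 − t)/740,000.
The (1 − t) factor cancels: (EBIT − 96,000) × 740,000 = (EBIT − 205,000) × 1,070,000.
EBIT × (1,070,000 − 740,000) = 205,000 × 1,070,000 − 96,000 × 740,000 = 148,310,000,000, so EBIT = 148,310,000,000 ÷ 330,000 = 449,424.24.

€449,424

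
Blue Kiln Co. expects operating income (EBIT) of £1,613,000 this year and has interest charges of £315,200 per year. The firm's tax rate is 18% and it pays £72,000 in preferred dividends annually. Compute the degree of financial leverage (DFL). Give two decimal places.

1.33

Interest = £315,200.00.
Pre-tax preferred-dividend burden = £72,000 ÷ (1 − 0.18) = £87,804.88.
DFL = EBIT ÷ [EBIT − I − D_p/(1−t)] = £1,613,000 ÷ [£1,613,000 − £315,200.00 − £87,804.88] = £1,613,000 ÷ £1,209,995.12 = 1.3331.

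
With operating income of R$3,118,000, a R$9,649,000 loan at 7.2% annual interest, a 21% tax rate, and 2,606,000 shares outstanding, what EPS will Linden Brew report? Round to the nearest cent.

Pre-tax income = R$3,118,000 − R$694,728.00 = R$2,423,272.00.
After tax at 21%: net income = R$2,423,272.00 × 0.79 = R$1,914,384.88.
EPS = R$1,914,384.88 ÷ 2,606,000 = R$0.73.

R$0.73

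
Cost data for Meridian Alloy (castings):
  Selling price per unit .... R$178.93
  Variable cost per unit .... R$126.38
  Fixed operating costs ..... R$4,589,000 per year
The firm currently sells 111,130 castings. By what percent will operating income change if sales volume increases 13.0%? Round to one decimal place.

+60.7%

Total contribution margin = 111,130 × R$52.55 = R$5,839,881.50.
Operating income = contribution − fixed costs = R$5,839,881.50 − R$4,589,000 = R$1,250,881.50.
DOL = contribution ÷ EBIT = R$5,839,881.50 ÷ R$1,250,881.50 = 4.6686.
%ΔEBIT = DOL × %ΔSales = 4.6686 × +13.0% = +60.7%.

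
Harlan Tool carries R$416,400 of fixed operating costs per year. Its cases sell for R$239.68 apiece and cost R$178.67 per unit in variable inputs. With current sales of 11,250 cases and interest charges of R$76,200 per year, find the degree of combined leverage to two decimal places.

Total contribution margin = 11,250 × R$61.01 = R$686,362.50.
EBIT = R$686,362.50 − R$416,400 = R$269,962.50. Interest = R$76,200.00.
DOL = R$686,362.50 ÷ R$269,962.50 = 2.5424; DFL = R$269,962.50 ÷ R$193,762.50 = 1.3933.
DCL = DOL × DFL = 2.5424 × 1.3933 = 3.5423.

3.54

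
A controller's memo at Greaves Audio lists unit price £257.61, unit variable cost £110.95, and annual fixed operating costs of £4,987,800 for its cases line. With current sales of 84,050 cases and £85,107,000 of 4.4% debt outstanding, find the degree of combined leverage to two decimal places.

3.43

At 84,050 units, contribution = 84,050 × £146.66 = £12,326,773.00.
Operating income = contribution − fixed costs = £12,326,773.00 − £4,987,800 = £7,338,973.00. Interest = £3,744,708.00.
DOL = £12,326,773.00 ÷ £7,338,973.00 = 1.6796; DFL = £7,338,973.00 ÷ £3,594,265.00 = 2.0419.
DCL = DOL × DFL = 1.6796 × 2.0419 = 3.4296.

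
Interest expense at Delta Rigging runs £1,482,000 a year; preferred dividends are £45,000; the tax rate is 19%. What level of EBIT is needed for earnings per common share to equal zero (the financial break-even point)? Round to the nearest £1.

£1,537,556

Grossing the preferred dividend up to pre-tax terms: £45,000 / (1 − 0.19) = £55,555.56.
Financial break-even EBIT = interest + D_p ÷ (1 − t) = £1,482,000 + £55,555.56 = £1,537,555.56.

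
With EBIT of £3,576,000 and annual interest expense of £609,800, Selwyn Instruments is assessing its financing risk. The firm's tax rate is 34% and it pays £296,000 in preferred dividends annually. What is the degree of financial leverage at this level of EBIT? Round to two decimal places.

1.42

Annual interest charges come to £609,800.00.
Preferred dividends grossed up pre-tax: £296,000 / (1 − 0.34) = £448,484.85.
DFL = EBIT ÷ [EBIT − I − D_p/(1−t)] = £3,576,000 ÷ [£3,576,000 − £609,800.00 − £448,484.85] = £3,576,000 ÷ £2,517,715.15 = 1.4203.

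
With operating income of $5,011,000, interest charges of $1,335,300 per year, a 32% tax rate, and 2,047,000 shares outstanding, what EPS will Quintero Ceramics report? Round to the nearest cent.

$1.22

Pre-tax income = $5,011,000 − $1,335,300.00 = $3,675,700.00.
Net income = $3,675,700.00 × (1 − 0.32) = $2,499,476.00.
Per share: $2,499,476.00 / 2,047,000 shares = $1.22.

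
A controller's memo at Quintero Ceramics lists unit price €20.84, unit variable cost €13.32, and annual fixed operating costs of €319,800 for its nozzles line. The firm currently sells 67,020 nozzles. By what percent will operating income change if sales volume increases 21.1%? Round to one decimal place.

+57.7%

Total contribution margin = 67,020 × €7.52 = €503,990.40.
EBIT = €503,990.40 − €319,800 = €184,190.40.
So DOL = total CM / EBIT = €503,990.40 / €184,190.40 = 2.7362.
%ΔEBIT = DOL × %ΔSales = 2.7362 × +21.1% = +57.7%.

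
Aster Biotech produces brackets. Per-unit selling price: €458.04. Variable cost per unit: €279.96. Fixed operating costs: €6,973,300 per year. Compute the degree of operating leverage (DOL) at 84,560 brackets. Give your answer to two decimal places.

Total contribution margin = 84,560 × €178.08 = €15,058,444.80.
Subtracting fixed costs: EBIT = €15,058,444.80 − €6,973,300 = €8,085,144.80.
Degree of operating leverage = €15,058,444.80 / €8,085,144.80 = 1.8625.

1.86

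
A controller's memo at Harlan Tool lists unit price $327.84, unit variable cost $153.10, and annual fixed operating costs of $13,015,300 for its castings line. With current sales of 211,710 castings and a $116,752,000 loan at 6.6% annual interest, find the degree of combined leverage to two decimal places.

2.27

At 211,710 units, contribution = 211,710 × $174.74 = $36,994,205.40.
Subtracting fixed costs: EBIT = $36,994,205.40 − $13,015,300 = $23,978,905.40. Interest = $7,705,632.00, so EBIT − I = $16,273,273.40.
Degree of total leverage = total CM / (EBIT − interest) = $36,994,205.40 / $16,273,273.40 = 2.2733.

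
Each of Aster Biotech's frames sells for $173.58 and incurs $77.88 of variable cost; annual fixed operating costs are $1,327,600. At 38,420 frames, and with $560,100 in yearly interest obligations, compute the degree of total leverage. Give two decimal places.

Contribution at this volume is 38,420 × $95.70 = $3,676,794.00.
EBIT = $3,676,794.00 − $1,327,600 = $2,349,194.00. Interest = $560,100.00, so EBIT − I = $1,789,094.00.
Degree of total leverage = total CM / (EBIT − interest) = $3,676,794.00 / $1,789,094.00 = 2.0551.

2.06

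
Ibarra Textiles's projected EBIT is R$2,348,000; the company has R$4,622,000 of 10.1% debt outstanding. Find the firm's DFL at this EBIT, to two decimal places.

1.25

Annual interest charges come to R$466,822.00.
Degree of financial leverage = EBIT / (EBIT − interest) = R$2,348,000 / R$1,881,178.00 = 1.2482.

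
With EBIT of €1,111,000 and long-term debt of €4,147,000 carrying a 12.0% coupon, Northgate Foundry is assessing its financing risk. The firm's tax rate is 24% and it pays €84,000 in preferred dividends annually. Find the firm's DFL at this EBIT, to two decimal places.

Annual interest charges come to €497,640.00.
Preferred dividends grossed up pre-tax: €84,000 / (1 − 0.24) = €110,526.32.
DFL = EBIT ÷ [EBIT − I − D_p/(1−t)] = €1,111,000 ÷ [€1,111,000 − €497,640.00 − €110,526.32] = €1,111,000 ÷ €502,833.68 = 2.2095.

2.21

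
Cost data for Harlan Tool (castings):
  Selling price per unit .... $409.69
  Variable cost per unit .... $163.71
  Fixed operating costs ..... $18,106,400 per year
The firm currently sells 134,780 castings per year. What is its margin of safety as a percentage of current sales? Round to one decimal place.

Contribution margin per unit = $409.69 − $163.71 = $245.98. Break-even units = $18,106,400 ÷ $245.98 = 73,609.24; break-even revenue = 73,609.24 × $409.69 = $30,156,968.11.
Current sales = 134,780 × $409.69 = $55,218,018.20.
Margin of safety = ($55,218,018.20 − $30,156,968.11) ÷ $55,218,018.20 = 45.4%.

45.4%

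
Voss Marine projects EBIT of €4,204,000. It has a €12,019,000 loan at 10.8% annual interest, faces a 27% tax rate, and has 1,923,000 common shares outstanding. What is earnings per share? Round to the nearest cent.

€1.10

Pre-tax income = €4,204,000 − €1,298,052.00 = €2,905,948.00.
After tax at 27%: net income = €2,905,948.00 × 0.73 = €2,121,342.04.
Per share: €2,121,342.04 / 1,923,000 shares = €1.10.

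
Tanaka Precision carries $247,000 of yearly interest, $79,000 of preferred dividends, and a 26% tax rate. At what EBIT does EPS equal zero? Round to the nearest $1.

$353,757

Preferred dividends are paid after tax, so their pre-tax equivalent is $79,000 ÷ (1 − 0.26) = $106,756.76.
Financial break-even EBIT = interest + D_p ÷ (1 − t) = $247,000 + $106,756.76 = $353,756.76.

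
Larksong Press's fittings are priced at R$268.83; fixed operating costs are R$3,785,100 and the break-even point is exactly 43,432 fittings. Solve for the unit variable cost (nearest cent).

R$181.68

Contribution per unit must be FC / Q = R$3,785,100 / 43,432 = R$87.1500.
Hence VC = price − CM = R$268.83 − R$87.1500 = R$181.68.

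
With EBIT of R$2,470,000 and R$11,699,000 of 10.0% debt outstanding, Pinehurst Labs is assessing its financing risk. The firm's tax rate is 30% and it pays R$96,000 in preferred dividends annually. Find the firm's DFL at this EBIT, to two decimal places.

2.12

Interest = R$1,169,900.00.
Pre-tax preferred-dividend burden = R$96,000 ÷ (1 − 0.30) = R$137,142.86.
DFL = EBIT ÷ [EBIT − I − D_p/(1−t)] = R$2,470,000 ÷ [R$2,470,000 − R$1,169,900.00 − R$137,142.86] = R$2,470,000 ÷ R$1,162,957.14 = 2.1239.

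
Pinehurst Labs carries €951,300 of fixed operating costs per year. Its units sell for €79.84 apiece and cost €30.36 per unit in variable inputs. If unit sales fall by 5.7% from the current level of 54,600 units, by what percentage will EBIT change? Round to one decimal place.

-8.8%

Total contribution margin = 54,600 × €49.48 = €2,701,608.00.
Operating income = contribution − fixed costs = €2,701,608.00 − €951,300 = €1,750,308.00.
So DOL = total CM / EBIT = €2,701,608.00 / €1,750,308.00 = 1.5435.
So EBIT moves 1.5435 × (-5.7%) = -8.8%.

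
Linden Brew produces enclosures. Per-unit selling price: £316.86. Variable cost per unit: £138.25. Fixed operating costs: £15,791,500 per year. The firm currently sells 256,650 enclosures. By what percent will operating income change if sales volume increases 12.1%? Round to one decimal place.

+18.5%

Total contribution margin = 256,650 × £178.61 = £45,840,256.50.
EBIT = £45,840,256.50 − £15,791,500 = £30,048,756.50.
DOL = contribution ÷ EBIT = £45,840,256.50 ÷ £30,048,756.50 = 1.5255.
Operating income changes by 1.5255 × +12.1% = +18.5%.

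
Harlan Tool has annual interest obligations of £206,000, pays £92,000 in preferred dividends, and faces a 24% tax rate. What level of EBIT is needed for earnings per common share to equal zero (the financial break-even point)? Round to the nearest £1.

Preferred dividends are paid after tax, so their pre-tax equivalent is £92,000 ÷ (1 − 0.24) = £121,052.63.
EPS = 0 when EBIT covers interest plus the pre-tax preferred burden: £206,000 + £121,052.63 = £327,052.63.

£327,053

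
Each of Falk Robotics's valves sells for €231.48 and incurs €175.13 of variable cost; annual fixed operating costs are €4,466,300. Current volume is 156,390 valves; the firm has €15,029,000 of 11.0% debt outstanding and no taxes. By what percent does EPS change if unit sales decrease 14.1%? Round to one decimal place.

Total contribution margin = 156,390 × €56.35 = €8,812,576.50.
EBIT = €8,812,576.50 − €4,466,300 = €4,346,276.50.
Interest = €1,653,190.00, so EBIT − I = €2,693,086.50.
Degree of combined leverage = contribution ÷ (EBIT − I) = €8,812,576.50 ÷ €2,693,086.50 = 3.2723.
EPS therefore changes by 3.2723 × (-14.1%) = -46.1%.

-46.1%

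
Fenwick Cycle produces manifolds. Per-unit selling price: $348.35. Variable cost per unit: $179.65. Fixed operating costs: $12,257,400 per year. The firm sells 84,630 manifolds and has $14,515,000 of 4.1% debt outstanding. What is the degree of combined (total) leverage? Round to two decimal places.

At 84,630 units, contribution = 84,630 × $168.70 = $14,277,081.00.
EBIT = $14,277,081.00 − $12,257,400 = $2,019,681.00. Interest = $595,115.00, so EBIT − I = $1,424,566.00.
Degree of total leverage = total CM / (EBIT − interest) = $14,277,081.00 / $1,424,566.00 = 10.0221.

10.02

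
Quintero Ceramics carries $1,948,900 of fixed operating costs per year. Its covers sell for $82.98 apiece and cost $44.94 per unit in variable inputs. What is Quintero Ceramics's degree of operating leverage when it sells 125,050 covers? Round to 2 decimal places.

Total contribution margin = 125,050 × $38.04 = $4,756,902.00.
Subtracting fixed costs: EBIT = $4,756,902.00 − $1,948,900 = $2,808,002.00.
So DOL = total CM / EBIT = $4,756,902.00 / $2,808,002.00 = 1.6941.

1.69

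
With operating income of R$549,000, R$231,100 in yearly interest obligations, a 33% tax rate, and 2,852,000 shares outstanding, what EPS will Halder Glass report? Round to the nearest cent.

R$0.07

Pre-tax income = R$549,000 − R$231,100.00 = R$317,900.00.
Net income = R$317,900.00 × (1 − 0.33) = R$212,993.00.
EPS = R$212,993.00 ÷ 2,852,000 = R$0.07.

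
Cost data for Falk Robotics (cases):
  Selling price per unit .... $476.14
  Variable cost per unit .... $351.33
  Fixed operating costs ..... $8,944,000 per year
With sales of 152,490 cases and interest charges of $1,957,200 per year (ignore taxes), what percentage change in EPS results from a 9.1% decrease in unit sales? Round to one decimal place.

Contribution at this volume is 152,490 × $124.81 = $19,032,276.90.
Subtracting fixed costs: EBIT = $19,032,276.90 − $8,944,000 = $10,088,276.90.
After interest of $1,957,200.00, pre-tax earnings = $8,131,076.90.
DCL = total CM / (EBIT − I) = $19,032,276.90 / $8,131,076.90 = 2.3407.
EPS therefore changes by 2.3407 × (-9.1%) = -21.3%.

-21.3%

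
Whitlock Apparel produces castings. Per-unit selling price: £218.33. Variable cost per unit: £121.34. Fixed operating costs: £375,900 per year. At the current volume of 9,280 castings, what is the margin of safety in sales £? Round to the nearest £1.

£1,179,930

Unit CM = price − variable cost = £218.33 − £121.34 = £96.99. Break-even units = £375,900 ÷ £96.99 = 3,875.66; break-even revenue = 3,875.66 × £218.33 = £846,172.25.
Current sales = 9,280 × £218.33 = £2,026,102.40.
Margin of safety = £2,026,102.40 − £846,172.25 = £1,179,930.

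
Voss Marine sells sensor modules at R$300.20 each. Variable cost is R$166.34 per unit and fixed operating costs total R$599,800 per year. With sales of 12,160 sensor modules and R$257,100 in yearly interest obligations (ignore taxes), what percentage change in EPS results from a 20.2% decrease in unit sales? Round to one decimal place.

-42.7%

Total contribution margin = 12,160 × R$133.86 = R$1,627,737.60.
Operating income = contribution − fixed costs = R$1,627,737.60 − R$599,800 = R$1,027,937.60.
Interest = R$257,100.00, so EBIT − I = R$770,837.60.
Degree of combined leverage = contribution ÷ (EBIT − I) = R$1,627,737.60 ÷ R$770,837.60 = 2.1116.
EPS therefore changes by 2.1116 × (-20.2%) = -42.7%.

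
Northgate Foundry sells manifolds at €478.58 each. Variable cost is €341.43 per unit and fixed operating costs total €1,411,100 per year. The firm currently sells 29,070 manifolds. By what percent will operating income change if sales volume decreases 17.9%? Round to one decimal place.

Total contribution margin = 29,070 × €137.15 = €3,986,950.50.
Operating income = contribution − fixed costs = €3,986,950.50 − €1,411,100 = €2,575,850.50.
So DOL = total CM / EBIT = €3,986,950.50 / €2,575,850.50 = 1.5478.
Operating income changes by 1.5478 × -17.9% = -27.7%.

-27.7%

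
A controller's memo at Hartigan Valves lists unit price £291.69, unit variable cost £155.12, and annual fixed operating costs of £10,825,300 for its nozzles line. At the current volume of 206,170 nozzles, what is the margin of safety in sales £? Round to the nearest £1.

£37,016,751

Each unit contributes £291.69 − £155.12 = £136.57. Break-even units = £10,825,300 ÷ £136.57 = 79,265.58; break-even revenue = 79,265.58 × £291.69 = £23,120,976.47.
Actual sales revenue = 206,170 × £291.69 = £60,137,727.30.
Margin of safety = £60,137,727.30 − £23,120,976.47 = £37,016,751.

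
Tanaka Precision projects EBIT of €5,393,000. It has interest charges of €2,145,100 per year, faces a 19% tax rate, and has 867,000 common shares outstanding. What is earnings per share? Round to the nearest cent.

€3.03

Pre-tax income = €5,393,000 − €2,145,100.00 = €3,247,900.00.
After tax at 19%: net income = €3,247,900.00 × 0.81 = €2,630,799.00.
Per share: €2,630,799.00 / 867,000 shares = €3.03.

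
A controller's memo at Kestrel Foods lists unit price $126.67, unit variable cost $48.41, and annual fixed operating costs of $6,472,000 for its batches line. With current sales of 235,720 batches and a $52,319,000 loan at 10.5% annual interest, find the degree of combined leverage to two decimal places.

Total contribution margin = 235,720 × $78.26 = $18,447,447.20.
Operating income = contribution − fixed costs = $18,447,447.20 − $6,472,000 = $11,975,447.20. Interest = $5,493,495.00, so EBIT − I = $6,481,952.20.
DCL = contribution ÷ (EBIT − I) = $18,447,447.20 ÷ $6,481,952.20 = 2.8460.

2.85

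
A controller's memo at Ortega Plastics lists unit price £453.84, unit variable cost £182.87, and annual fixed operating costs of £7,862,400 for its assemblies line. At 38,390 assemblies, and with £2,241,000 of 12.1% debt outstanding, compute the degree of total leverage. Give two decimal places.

4.58

Total contribution margin = 38,390 × £270.97 = £10,402,538.30.
EBIT = £10,402,538.30 − £7,862,400 = £2,540,138.30. Interest = £271,161.00.
DOL = £10,402,538.30 ÷ £2,540,138.30 = 4.0953; DFL = £2,540,138.30 ÷ £2,268,977.30 = 1.1195.
DCL = DOL × DFL = 4.0953 × 1.1195 = 4.5847.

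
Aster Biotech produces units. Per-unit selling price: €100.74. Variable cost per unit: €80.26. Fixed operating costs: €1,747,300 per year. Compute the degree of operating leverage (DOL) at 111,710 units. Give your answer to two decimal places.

Contribution at this volume is 111,710 × €20.48 = €2,287,820.80.
Operating income = contribution − fixed costs = €2,287,820.80 − €1,747,300 = €540,520.80.
Degree of operating leverage = €2,287,820.80 / €540,520.80 = 4.2326.

4.23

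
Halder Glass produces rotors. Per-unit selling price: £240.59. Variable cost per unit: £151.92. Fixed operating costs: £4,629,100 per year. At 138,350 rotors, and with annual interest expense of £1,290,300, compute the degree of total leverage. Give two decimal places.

1.93

Contribution at this volume is 138,350 × £88.67 = £12,267,494.50.
Operating income = contribution − fixed costs = £12,267,494.50 − £4,629,100 = £7,638,394.50. Interest = £1,290,300.00, so EBIT − I = £6,348,094.50.
Degree of total leverage = total CM / (EBIT − interest) = £12,267,494.50 / £6,348,094.50 = 1.9325.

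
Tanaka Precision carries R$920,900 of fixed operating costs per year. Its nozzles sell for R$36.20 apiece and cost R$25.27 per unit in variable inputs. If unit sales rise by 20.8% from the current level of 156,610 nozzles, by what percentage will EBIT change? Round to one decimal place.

Contribution at this volume is 156,610 × R$10.93 = R$1,711,747.30.
Operating income = contribution − fixed costs = R$1,711,747.30 − R$920,900 = R$790,847.30.
Degree of operating leverage = R$1,711,747.30 / R$790,847.30 = 2.1644.
%ΔEBIT = DOL × %ΔSales = 2.1644 × +20.8% = +45.0%.

+45.0%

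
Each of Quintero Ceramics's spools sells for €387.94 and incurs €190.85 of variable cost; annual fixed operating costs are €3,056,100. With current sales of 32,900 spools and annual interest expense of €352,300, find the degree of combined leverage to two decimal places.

At 32,900 units, contribution = 32,900 × €197.09 = €6,484,261.00.
Operating income = contribution − fixed costs = €6,484,261.00 − €3,056,100 = €3,428,161.00. Interest = €352,300.00.
DOL = €6,484,261.00 ÷ €3,428,161.00 = 1.8915; DFL = €3,428,161.00 ÷ €3,075,861.00 = 1.1145.
DCL = DOL × DFL = 1.8915 × 1.1145 = 2.1081.

2.11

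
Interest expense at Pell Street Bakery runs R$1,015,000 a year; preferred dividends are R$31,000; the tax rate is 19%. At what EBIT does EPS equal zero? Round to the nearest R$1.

R$1,053,272

Grossing the preferred dividend up to pre-tax terms: R$31,000 / (1 − 0.19) = R$38,271.60.
EPS = 0 when EBIT covers interest plus the pre-tax preferred burden: R$1,015,000 + R$38,271.60 = R$1,053,271.60.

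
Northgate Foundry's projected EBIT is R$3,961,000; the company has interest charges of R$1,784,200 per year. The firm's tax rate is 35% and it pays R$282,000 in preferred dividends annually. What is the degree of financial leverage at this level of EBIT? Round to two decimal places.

2.27

Interest = R$1,784,200.00.
Preferred dividends grossed up pre-tax: R$282,000 / (1 − 0.35) = R$433,846.15.
DFL = EBIT ÷ [EBIT − I − D_p/(1−t)] = R$3,961,000 ÷ [R$3,961,000 − R$1,784,200.00 − R$433,846.15] = R$3,961,000 ÷ R$1,742,953.85 = 2.2726.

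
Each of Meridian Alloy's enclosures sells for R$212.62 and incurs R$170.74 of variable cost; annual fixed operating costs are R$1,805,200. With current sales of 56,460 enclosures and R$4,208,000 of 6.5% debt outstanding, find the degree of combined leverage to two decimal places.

8.27

Total contribution margin = 56,460 × R$41.88 = R$2,364,544.80.
Operating income = contribution − fixed costs = R$2,364,544.80 − R$1,805,200 = R$559,344.80. Interest = R$273,520.00.
DOL = R$2,364,544.80 ÷ R$559,344.80 = 4.2273; DFL = R$559,344.80 ÷ R$285,824.80 = 1.9569.
DCL = DOL × DFL = 4.2273 × 1.9569 = 8.2724.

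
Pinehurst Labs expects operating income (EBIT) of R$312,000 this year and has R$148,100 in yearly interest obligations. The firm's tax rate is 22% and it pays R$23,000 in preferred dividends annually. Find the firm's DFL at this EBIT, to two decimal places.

Annual interest charges come to R$148,100.00.
Preferred dividends grossed up pre-tax: R$23,000 / (1 − 0.22) = R$29,487.18.
DFL = EBIT ÷ [EBIT − I − D_p/(1−t)] = R$312,000 ÷ [R$312,000 − R$148,100.00 − R$29,487.18] = R$312,000 ÷ R$134,412.82 = 2.3212.

2.32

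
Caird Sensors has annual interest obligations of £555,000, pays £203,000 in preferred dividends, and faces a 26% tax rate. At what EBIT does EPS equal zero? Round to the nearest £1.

£829,324

Preferred dividends are paid after tax, so their pre-tax equivalent is £203,000 ÷ (1 − 0.26) = £274,324.32.
EPS = 0 when EBIT covers interest plus the pre-tax preferred burden: £555,000 + £274,324.32 = £829,324.32.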